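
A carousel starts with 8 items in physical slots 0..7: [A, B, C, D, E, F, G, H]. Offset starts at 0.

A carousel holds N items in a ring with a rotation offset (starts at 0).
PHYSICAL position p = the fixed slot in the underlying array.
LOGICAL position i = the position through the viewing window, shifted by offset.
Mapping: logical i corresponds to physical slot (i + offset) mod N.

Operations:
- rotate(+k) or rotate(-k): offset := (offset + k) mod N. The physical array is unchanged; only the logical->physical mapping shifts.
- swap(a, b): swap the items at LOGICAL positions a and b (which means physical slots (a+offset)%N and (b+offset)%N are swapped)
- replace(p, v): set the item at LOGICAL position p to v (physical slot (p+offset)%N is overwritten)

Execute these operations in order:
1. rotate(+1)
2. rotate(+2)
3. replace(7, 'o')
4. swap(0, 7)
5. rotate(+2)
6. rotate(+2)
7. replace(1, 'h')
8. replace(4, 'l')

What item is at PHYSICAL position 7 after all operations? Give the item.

Answer: H

Derivation:
After op 1 (rotate(+1)): offset=1, physical=[A,B,C,D,E,F,G,H], logical=[B,C,D,E,F,G,H,A]
After op 2 (rotate(+2)): offset=3, physical=[A,B,C,D,E,F,G,H], logical=[D,E,F,G,H,A,B,C]
After op 3 (replace(7, 'o')): offset=3, physical=[A,B,o,D,E,F,G,H], logical=[D,E,F,G,H,A,B,o]
After op 4 (swap(0, 7)): offset=3, physical=[A,B,D,o,E,F,G,H], logical=[o,E,F,G,H,A,B,D]
After op 5 (rotate(+2)): offset=5, physical=[A,B,D,o,E,F,G,H], logical=[F,G,H,A,B,D,o,E]
After op 6 (rotate(+2)): offset=7, physical=[A,B,D,o,E,F,G,H], logical=[H,A,B,D,o,E,F,G]
After op 7 (replace(1, 'h')): offset=7, physical=[h,B,D,o,E,F,G,H], logical=[H,h,B,D,o,E,F,G]
After op 8 (replace(4, 'l')): offset=7, physical=[h,B,D,l,E,F,G,H], logical=[H,h,B,D,l,E,F,G]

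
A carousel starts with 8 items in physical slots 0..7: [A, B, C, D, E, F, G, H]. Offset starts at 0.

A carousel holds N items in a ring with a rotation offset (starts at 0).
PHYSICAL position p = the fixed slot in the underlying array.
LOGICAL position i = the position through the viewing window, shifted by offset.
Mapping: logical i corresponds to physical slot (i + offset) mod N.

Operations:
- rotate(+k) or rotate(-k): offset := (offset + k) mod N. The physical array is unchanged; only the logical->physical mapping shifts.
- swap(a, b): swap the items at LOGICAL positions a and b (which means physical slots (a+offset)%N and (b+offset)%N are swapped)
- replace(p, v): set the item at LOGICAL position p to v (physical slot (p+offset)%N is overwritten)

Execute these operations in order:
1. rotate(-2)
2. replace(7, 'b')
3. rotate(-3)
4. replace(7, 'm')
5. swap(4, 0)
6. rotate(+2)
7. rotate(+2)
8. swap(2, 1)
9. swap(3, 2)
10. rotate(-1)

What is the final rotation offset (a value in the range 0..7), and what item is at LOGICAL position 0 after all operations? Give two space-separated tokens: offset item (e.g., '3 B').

After op 1 (rotate(-2)): offset=6, physical=[A,B,C,D,E,F,G,H], logical=[G,H,A,B,C,D,E,F]
After op 2 (replace(7, 'b')): offset=6, physical=[A,B,C,D,E,b,G,H], logical=[G,H,A,B,C,D,E,b]
After op 3 (rotate(-3)): offset=3, physical=[A,B,C,D,E,b,G,H], logical=[D,E,b,G,H,A,B,C]
After op 4 (replace(7, 'm')): offset=3, physical=[A,B,m,D,E,b,G,H], logical=[D,E,b,G,H,A,B,m]
After op 5 (swap(4, 0)): offset=3, physical=[A,B,m,H,E,b,G,D], logical=[H,E,b,G,D,A,B,m]
After op 6 (rotate(+2)): offset=5, physical=[A,B,m,H,E,b,G,D], logical=[b,G,D,A,B,m,H,E]
After op 7 (rotate(+2)): offset=7, physical=[A,B,m,H,E,b,G,D], logical=[D,A,B,m,H,E,b,G]
After op 8 (swap(2, 1)): offset=7, physical=[B,A,m,H,E,b,G,D], logical=[D,B,A,m,H,E,b,G]
After op 9 (swap(3, 2)): offset=7, physical=[B,m,A,H,E,b,G,D], logical=[D,B,m,A,H,E,b,G]
After op 10 (rotate(-1)): offset=6, physical=[B,m,A,H,E,b,G,D], logical=[G,D,B,m,A,H,E,b]

Answer: 6 G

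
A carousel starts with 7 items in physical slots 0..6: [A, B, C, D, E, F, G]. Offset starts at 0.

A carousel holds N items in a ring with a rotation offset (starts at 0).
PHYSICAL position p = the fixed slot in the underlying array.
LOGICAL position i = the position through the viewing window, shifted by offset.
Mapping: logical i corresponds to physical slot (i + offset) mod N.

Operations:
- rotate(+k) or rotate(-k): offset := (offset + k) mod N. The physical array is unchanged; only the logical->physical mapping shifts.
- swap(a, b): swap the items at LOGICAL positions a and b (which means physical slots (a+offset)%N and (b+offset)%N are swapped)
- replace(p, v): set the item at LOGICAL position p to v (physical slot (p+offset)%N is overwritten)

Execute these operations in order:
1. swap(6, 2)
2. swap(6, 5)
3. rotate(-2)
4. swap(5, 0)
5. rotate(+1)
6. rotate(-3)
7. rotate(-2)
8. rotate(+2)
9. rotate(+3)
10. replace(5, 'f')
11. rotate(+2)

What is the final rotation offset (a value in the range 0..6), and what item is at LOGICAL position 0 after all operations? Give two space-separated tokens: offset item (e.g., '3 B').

Answer: 1 B

Derivation:
After op 1 (swap(6, 2)): offset=0, physical=[A,B,G,D,E,F,C], logical=[A,B,G,D,E,F,C]
After op 2 (swap(6, 5)): offset=0, physical=[A,B,G,D,E,C,F], logical=[A,B,G,D,E,C,F]
After op 3 (rotate(-2)): offset=5, physical=[A,B,G,D,E,C,F], logical=[C,F,A,B,G,D,E]
After op 4 (swap(5, 0)): offset=5, physical=[A,B,G,C,E,D,F], logical=[D,F,A,B,G,C,E]
After op 5 (rotate(+1)): offset=6, physical=[A,B,G,C,E,D,F], logical=[F,A,B,G,C,E,D]
After op 6 (rotate(-3)): offset=3, physical=[A,B,G,C,E,D,F], logical=[C,E,D,F,A,B,G]
After op 7 (rotate(-2)): offset=1, physical=[A,B,G,C,E,D,F], logical=[B,G,C,E,D,F,A]
After op 8 (rotate(+2)): offset=3, physical=[A,B,G,C,E,D,F], logical=[C,E,D,F,A,B,G]
After op 9 (rotate(+3)): offset=6, physical=[A,B,G,C,E,D,F], logical=[F,A,B,G,C,E,D]
After op 10 (replace(5, 'f')): offset=6, physical=[A,B,G,C,f,D,F], logical=[F,A,B,G,C,f,D]
After op 11 (rotate(+2)): offset=1, physical=[A,B,G,C,f,D,F], logical=[B,G,C,f,D,F,A]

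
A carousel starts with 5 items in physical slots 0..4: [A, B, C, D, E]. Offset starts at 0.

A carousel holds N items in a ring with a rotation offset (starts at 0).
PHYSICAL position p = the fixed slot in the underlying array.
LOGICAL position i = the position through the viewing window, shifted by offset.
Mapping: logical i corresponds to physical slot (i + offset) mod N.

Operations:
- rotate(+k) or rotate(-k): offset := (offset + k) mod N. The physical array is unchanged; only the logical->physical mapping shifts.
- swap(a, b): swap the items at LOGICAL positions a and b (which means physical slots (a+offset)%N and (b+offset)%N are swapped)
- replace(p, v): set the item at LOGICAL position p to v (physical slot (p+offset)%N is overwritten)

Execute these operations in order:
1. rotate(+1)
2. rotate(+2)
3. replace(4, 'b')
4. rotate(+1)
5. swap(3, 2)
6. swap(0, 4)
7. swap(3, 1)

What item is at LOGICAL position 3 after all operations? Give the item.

Answer: A

Derivation:
After op 1 (rotate(+1)): offset=1, physical=[A,B,C,D,E], logical=[B,C,D,E,A]
After op 2 (rotate(+2)): offset=3, physical=[A,B,C,D,E], logical=[D,E,A,B,C]
After op 3 (replace(4, 'b')): offset=3, physical=[A,B,b,D,E], logical=[D,E,A,B,b]
After op 4 (rotate(+1)): offset=4, physical=[A,B,b,D,E], logical=[E,A,B,b,D]
After op 5 (swap(3, 2)): offset=4, physical=[A,b,B,D,E], logical=[E,A,b,B,D]
After op 6 (swap(0, 4)): offset=4, physical=[A,b,B,E,D], logical=[D,A,b,B,E]
After op 7 (swap(3, 1)): offset=4, physical=[B,b,A,E,D], logical=[D,B,b,A,E]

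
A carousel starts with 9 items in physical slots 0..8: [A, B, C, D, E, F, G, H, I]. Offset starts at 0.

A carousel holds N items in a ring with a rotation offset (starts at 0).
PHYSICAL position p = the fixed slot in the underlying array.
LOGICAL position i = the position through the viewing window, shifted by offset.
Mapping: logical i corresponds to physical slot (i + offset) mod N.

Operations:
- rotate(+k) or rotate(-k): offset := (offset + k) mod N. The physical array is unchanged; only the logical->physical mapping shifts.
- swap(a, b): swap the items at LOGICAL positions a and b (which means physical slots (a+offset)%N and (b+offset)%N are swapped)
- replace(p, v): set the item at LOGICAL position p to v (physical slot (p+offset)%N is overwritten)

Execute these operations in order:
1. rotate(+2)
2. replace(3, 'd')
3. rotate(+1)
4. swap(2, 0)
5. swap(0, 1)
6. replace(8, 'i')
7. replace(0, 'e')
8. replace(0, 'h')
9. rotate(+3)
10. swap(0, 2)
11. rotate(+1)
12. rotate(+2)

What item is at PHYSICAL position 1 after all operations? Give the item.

Answer: B

Derivation:
After op 1 (rotate(+2)): offset=2, physical=[A,B,C,D,E,F,G,H,I], logical=[C,D,E,F,G,H,I,A,B]
After op 2 (replace(3, 'd')): offset=2, physical=[A,B,C,D,E,d,G,H,I], logical=[C,D,E,d,G,H,I,A,B]
After op 3 (rotate(+1)): offset=3, physical=[A,B,C,D,E,d,G,H,I], logical=[D,E,d,G,H,I,A,B,C]
After op 4 (swap(2, 0)): offset=3, physical=[A,B,C,d,E,D,G,H,I], logical=[d,E,D,G,H,I,A,B,C]
After op 5 (swap(0, 1)): offset=3, physical=[A,B,C,E,d,D,G,H,I], logical=[E,d,D,G,H,I,A,B,C]
After op 6 (replace(8, 'i')): offset=3, physical=[A,B,i,E,d,D,G,H,I], logical=[E,d,D,G,H,I,A,B,i]
After op 7 (replace(0, 'e')): offset=3, physical=[A,B,i,e,d,D,G,H,I], logical=[e,d,D,G,H,I,A,B,i]
After op 8 (replace(0, 'h')): offset=3, physical=[A,B,i,h,d,D,G,H,I], logical=[h,d,D,G,H,I,A,B,i]
After op 9 (rotate(+3)): offset=6, physical=[A,B,i,h,d,D,G,H,I], logical=[G,H,I,A,B,i,h,d,D]
After op 10 (swap(0, 2)): offset=6, physical=[A,B,i,h,d,D,I,H,G], logical=[I,H,G,A,B,i,h,d,D]
After op 11 (rotate(+1)): offset=7, physical=[A,B,i,h,d,D,I,H,G], logical=[H,G,A,B,i,h,d,D,I]
After op 12 (rotate(+2)): offset=0, physical=[A,B,i,h,d,D,I,H,G], logical=[A,B,i,h,d,D,I,H,G]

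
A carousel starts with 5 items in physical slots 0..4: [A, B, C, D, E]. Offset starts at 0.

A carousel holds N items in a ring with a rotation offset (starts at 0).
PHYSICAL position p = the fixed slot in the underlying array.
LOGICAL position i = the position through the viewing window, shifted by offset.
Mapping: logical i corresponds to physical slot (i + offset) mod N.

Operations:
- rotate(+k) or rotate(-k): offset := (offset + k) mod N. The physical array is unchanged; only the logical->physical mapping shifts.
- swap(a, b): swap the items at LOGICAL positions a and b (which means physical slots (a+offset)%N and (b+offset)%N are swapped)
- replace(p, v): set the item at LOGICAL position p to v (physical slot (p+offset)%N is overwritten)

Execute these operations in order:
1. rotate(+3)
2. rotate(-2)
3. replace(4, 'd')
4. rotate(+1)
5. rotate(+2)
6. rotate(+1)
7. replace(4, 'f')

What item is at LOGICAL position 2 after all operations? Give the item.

After op 1 (rotate(+3)): offset=3, physical=[A,B,C,D,E], logical=[D,E,A,B,C]
After op 2 (rotate(-2)): offset=1, physical=[A,B,C,D,E], logical=[B,C,D,E,A]
After op 3 (replace(4, 'd')): offset=1, physical=[d,B,C,D,E], logical=[B,C,D,E,d]
After op 4 (rotate(+1)): offset=2, physical=[d,B,C,D,E], logical=[C,D,E,d,B]
After op 5 (rotate(+2)): offset=4, physical=[d,B,C,D,E], logical=[E,d,B,C,D]
After op 6 (rotate(+1)): offset=0, physical=[d,B,C,D,E], logical=[d,B,C,D,E]
After op 7 (replace(4, 'f')): offset=0, physical=[d,B,C,D,f], logical=[d,B,C,D,f]

Answer: C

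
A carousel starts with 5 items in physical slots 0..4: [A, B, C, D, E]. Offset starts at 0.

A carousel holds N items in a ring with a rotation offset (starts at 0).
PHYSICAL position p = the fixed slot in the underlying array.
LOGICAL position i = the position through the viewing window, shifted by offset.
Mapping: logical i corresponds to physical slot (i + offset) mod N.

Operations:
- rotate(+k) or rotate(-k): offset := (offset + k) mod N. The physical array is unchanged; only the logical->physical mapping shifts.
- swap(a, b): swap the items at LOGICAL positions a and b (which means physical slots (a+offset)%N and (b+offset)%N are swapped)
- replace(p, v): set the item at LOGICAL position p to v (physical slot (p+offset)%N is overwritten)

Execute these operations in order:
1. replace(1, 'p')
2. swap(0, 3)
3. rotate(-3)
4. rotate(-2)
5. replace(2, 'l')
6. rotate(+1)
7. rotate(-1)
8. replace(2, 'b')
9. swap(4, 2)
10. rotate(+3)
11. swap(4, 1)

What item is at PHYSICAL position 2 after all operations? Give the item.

After op 1 (replace(1, 'p')): offset=0, physical=[A,p,C,D,E], logical=[A,p,C,D,E]
After op 2 (swap(0, 3)): offset=0, physical=[D,p,C,A,E], logical=[D,p,C,A,E]
After op 3 (rotate(-3)): offset=2, physical=[D,p,C,A,E], logical=[C,A,E,D,p]
After op 4 (rotate(-2)): offset=0, physical=[D,p,C,A,E], logical=[D,p,C,A,E]
After op 5 (replace(2, 'l')): offset=0, physical=[D,p,l,A,E], logical=[D,p,l,A,E]
After op 6 (rotate(+1)): offset=1, physical=[D,p,l,A,E], logical=[p,l,A,E,D]
After op 7 (rotate(-1)): offset=0, physical=[D,p,l,A,E], logical=[D,p,l,A,E]
After op 8 (replace(2, 'b')): offset=0, physical=[D,p,b,A,E], logical=[D,p,b,A,E]
After op 9 (swap(4, 2)): offset=0, physical=[D,p,E,A,b], logical=[D,p,E,A,b]
After op 10 (rotate(+3)): offset=3, physical=[D,p,E,A,b], logical=[A,b,D,p,E]
After op 11 (swap(4, 1)): offset=3, physical=[D,p,b,A,E], logical=[A,E,D,p,b]

Answer: b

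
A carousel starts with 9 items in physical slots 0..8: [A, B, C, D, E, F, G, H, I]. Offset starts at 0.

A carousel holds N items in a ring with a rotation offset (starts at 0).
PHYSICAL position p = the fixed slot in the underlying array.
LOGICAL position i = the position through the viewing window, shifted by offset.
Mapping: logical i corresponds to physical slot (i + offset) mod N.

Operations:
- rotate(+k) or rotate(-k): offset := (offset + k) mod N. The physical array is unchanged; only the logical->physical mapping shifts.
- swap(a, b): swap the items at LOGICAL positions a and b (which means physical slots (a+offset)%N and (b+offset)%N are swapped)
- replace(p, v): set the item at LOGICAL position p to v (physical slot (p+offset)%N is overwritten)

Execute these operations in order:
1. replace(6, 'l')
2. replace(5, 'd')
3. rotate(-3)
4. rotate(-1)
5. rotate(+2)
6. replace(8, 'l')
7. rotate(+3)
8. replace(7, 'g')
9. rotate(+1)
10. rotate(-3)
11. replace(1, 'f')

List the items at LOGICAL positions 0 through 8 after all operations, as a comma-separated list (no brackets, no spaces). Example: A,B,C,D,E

After op 1 (replace(6, 'l')): offset=0, physical=[A,B,C,D,E,F,l,H,I], logical=[A,B,C,D,E,F,l,H,I]
After op 2 (replace(5, 'd')): offset=0, physical=[A,B,C,D,E,d,l,H,I], logical=[A,B,C,D,E,d,l,H,I]
After op 3 (rotate(-3)): offset=6, physical=[A,B,C,D,E,d,l,H,I], logical=[l,H,I,A,B,C,D,E,d]
After op 4 (rotate(-1)): offset=5, physical=[A,B,C,D,E,d,l,H,I], logical=[d,l,H,I,A,B,C,D,E]
After op 5 (rotate(+2)): offset=7, physical=[A,B,C,D,E,d,l,H,I], logical=[H,I,A,B,C,D,E,d,l]
After op 6 (replace(8, 'l')): offset=7, physical=[A,B,C,D,E,d,l,H,I], logical=[H,I,A,B,C,D,E,d,l]
After op 7 (rotate(+3)): offset=1, physical=[A,B,C,D,E,d,l,H,I], logical=[B,C,D,E,d,l,H,I,A]
After op 8 (replace(7, 'g')): offset=1, physical=[A,B,C,D,E,d,l,H,g], logical=[B,C,D,E,d,l,H,g,A]
After op 9 (rotate(+1)): offset=2, physical=[A,B,C,D,E,d,l,H,g], logical=[C,D,E,d,l,H,g,A,B]
After op 10 (rotate(-3)): offset=8, physical=[A,B,C,D,E,d,l,H,g], logical=[g,A,B,C,D,E,d,l,H]
After op 11 (replace(1, 'f')): offset=8, physical=[f,B,C,D,E,d,l,H,g], logical=[g,f,B,C,D,E,d,l,H]

Answer: g,f,B,C,D,E,d,l,H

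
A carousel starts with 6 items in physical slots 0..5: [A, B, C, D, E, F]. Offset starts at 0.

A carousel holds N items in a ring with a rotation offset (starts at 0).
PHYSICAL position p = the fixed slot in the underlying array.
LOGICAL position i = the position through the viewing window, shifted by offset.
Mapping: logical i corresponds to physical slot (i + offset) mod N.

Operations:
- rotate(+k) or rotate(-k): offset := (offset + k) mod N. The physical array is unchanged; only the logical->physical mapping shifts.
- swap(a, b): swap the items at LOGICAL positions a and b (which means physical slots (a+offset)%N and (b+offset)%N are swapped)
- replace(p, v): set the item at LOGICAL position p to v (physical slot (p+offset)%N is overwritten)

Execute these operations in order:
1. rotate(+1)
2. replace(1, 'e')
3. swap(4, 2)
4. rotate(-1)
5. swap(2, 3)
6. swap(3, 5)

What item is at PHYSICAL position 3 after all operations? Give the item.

Answer: D

Derivation:
After op 1 (rotate(+1)): offset=1, physical=[A,B,C,D,E,F], logical=[B,C,D,E,F,A]
After op 2 (replace(1, 'e')): offset=1, physical=[A,B,e,D,E,F], logical=[B,e,D,E,F,A]
After op 3 (swap(4, 2)): offset=1, physical=[A,B,e,F,E,D], logical=[B,e,F,E,D,A]
After op 4 (rotate(-1)): offset=0, physical=[A,B,e,F,E,D], logical=[A,B,e,F,E,D]
After op 5 (swap(2, 3)): offset=0, physical=[A,B,F,e,E,D], logical=[A,B,F,e,E,D]
After op 6 (swap(3, 5)): offset=0, physical=[A,B,F,D,E,e], logical=[A,B,F,D,E,e]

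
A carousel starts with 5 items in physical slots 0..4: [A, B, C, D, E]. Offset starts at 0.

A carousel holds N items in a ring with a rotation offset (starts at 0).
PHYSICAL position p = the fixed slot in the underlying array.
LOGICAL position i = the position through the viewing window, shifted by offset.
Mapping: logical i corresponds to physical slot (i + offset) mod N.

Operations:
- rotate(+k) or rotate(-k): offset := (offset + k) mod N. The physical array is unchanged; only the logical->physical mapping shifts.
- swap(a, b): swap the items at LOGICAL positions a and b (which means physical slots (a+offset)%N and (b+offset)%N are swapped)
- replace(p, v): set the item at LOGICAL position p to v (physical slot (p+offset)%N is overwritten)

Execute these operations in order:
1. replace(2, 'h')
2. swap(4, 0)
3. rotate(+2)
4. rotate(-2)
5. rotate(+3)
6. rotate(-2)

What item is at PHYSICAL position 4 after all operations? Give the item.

Answer: A

Derivation:
After op 1 (replace(2, 'h')): offset=0, physical=[A,B,h,D,E], logical=[A,B,h,D,E]
After op 2 (swap(4, 0)): offset=0, physical=[E,B,h,D,A], logical=[E,B,h,D,A]
After op 3 (rotate(+2)): offset=2, physical=[E,B,h,D,A], logical=[h,D,A,E,B]
After op 4 (rotate(-2)): offset=0, physical=[E,B,h,D,A], logical=[E,B,h,D,A]
After op 5 (rotate(+3)): offset=3, physical=[E,B,h,D,A], logical=[D,A,E,B,h]
After op 6 (rotate(-2)): offset=1, physical=[E,B,h,D,A], logical=[B,h,D,A,E]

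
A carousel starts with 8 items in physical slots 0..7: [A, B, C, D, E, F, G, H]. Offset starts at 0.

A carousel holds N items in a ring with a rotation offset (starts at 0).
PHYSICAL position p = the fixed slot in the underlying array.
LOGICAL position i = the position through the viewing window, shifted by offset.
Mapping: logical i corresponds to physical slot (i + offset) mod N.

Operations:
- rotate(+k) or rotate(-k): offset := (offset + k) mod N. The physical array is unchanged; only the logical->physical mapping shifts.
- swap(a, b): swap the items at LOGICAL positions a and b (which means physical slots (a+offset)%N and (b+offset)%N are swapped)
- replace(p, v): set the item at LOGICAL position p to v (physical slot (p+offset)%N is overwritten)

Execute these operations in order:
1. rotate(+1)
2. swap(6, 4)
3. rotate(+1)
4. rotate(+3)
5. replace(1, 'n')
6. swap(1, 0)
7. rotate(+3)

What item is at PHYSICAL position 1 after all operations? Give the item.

Answer: B

Derivation:
After op 1 (rotate(+1)): offset=1, physical=[A,B,C,D,E,F,G,H], logical=[B,C,D,E,F,G,H,A]
After op 2 (swap(6, 4)): offset=1, physical=[A,B,C,D,E,H,G,F], logical=[B,C,D,E,H,G,F,A]
After op 3 (rotate(+1)): offset=2, physical=[A,B,C,D,E,H,G,F], logical=[C,D,E,H,G,F,A,B]
After op 4 (rotate(+3)): offset=5, physical=[A,B,C,D,E,H,G,F], logical=[H,G,F,A,B,C,D,E]
After op 5 (replace(1, 'n')): offset=5, physical=[A,B,C,D,E,H,n,F], logical=[H,n,F,A,B,C,D,E]
After op 6 (swap(1, 0)): offset=5, physical=[A,B,C,D,E,n,H,F], logical=[n,H,F,A,B,C,D,E]
After op 7 (rotate(+3)): offset=0, physical=[A,B,C,D,E,n,H,F], logical=[A,B,C,D,E,n,H,F]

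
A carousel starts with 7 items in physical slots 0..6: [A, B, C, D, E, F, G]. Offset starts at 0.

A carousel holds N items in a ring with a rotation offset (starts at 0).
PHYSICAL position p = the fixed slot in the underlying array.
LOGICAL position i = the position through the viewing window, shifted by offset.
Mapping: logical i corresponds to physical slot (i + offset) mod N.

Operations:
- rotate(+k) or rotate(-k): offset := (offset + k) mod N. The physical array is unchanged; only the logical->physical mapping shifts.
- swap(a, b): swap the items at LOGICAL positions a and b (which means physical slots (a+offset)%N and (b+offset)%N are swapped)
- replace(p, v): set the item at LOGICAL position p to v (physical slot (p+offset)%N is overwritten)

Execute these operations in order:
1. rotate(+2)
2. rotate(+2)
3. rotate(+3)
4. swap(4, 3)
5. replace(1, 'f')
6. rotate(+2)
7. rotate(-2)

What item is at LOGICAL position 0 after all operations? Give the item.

Answer: A

Derivation:
After op 1 (rotate(+2)): offset=2, physical=[A,B,C,D,E,F,G], logical=[C,D,E,F,G,A,B]
After op 2 (rotate(+2)): offset=4, physical=[A,B,C,D,E,F,G], logical=[E,F,G,A,B,C,D]
After op 3 (rotate(+3)): offset=0, physical=[A,B,C,D,E,F,G], logical=[A,B,C,D,E,F,G]
After op 4 (swap(4, 3)): offset=0, physical=[A,B,C,E,D,F,G], logical=[A,B,C,E,D,F,G]
After op 5 (replace(1, 'f')): offset=0, physical=[A,f,C,E,D,F,G], logical=[A,f,C,E,D,F,G]
After op 6 (rotate(+2)): offset=2, physical=[A,f,C,E,D,F,G], logical=[C,E,D,F,G,A,f]
After op 7 (rotate(-2)): offset=0, physical=[A,f,C,E,D,F,G], logical=[A,f,C,E,D,F,G]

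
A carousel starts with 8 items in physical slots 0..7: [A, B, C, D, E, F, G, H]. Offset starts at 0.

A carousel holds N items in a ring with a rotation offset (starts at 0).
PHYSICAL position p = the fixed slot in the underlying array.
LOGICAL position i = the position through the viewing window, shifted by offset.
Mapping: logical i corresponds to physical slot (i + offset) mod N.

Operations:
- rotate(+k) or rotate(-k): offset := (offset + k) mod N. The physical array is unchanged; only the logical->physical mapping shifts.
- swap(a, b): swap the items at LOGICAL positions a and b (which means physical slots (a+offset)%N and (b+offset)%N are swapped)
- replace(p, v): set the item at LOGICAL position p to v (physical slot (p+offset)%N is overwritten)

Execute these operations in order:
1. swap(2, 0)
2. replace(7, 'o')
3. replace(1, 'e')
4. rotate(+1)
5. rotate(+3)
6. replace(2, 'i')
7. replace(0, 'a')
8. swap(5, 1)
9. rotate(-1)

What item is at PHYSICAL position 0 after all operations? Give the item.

Answer: C

Derivation:
After op 1 (swap(2, 0)): offset=0, physical=[C,B,A,D,E,F,G,H], logical=[C,B,A,D,E,F,G,H]
After op 2 (replace(7, 'o')): offset=0, physical=[C,B,A,D,E,F,G,o], logical=[C,B,A,D,E,F,G,o]
After op 3 (replace(1, 'e')): offset=0, physical=[C,e,A,D,E,F,G,o], logical=[C,e,A,D,E,F,G,o]
After op 4 (rotate(+1)): offset=1, physical=[C,e,A,D,E,F,G,o], logical=[e,A,D,E,F,G,o,C]
After op 5 (rotate(+3)): offset=4, physical=[C,e,A,D,E,F,G,o], logical=[E,F,G,o,C,e,A,D]
After op 6 (replace(2, 'i')): offset=4, physical=[C,e,A,D,E,F,i,o], logical=[E,F,i,o,C,e,A,D]
After op 7 (replace(0, 'a')): offset=4, physical=[C,e,A,D,a,F,i,o], logical=[a,F,i,o,C,e,A,D]
After op 8 (swap(5, 1)): offset=4, physical=[C,F,A,D,a,e,i,o], logical=[a,e,i,o,C,F,A,D]
After op 9 (rotate(-1)): offset=3, physical=[C,F,A,D,a,e,i,o], logical=[D,a,e,i,o,C,F,A]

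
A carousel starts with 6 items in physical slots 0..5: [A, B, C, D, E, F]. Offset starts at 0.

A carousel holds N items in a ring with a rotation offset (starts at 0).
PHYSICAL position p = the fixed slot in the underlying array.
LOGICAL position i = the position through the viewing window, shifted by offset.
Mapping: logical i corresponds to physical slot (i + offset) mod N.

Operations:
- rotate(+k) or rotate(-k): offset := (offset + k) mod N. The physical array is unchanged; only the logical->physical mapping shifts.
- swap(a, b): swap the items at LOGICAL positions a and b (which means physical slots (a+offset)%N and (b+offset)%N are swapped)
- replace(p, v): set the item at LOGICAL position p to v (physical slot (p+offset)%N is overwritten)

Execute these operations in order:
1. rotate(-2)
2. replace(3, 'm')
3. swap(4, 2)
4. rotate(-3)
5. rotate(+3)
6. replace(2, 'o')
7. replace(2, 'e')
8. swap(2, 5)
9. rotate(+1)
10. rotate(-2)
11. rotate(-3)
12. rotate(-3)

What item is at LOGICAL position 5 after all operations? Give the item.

Answer: A

Derivation:
After op 1 (rotate(-2)): offset=4, physical=[A,B,C,D,E,F], logical=[E,F,A,B,C,D]
After op 2 (replace(3, 'm')): offset=4, physical=[A,m,C,D,E,F], logical=[E,F,A,m,C,D]
After op 3 (swap(4, 2)): offset=4, physical=[C,m,A,D,E,F], logical=[E,F,C,m,A,D]
After op 4 (rotate(-3)): offset=1, physical=[C,m,A,D,E,F], logical=[m,A,D,E,F,C]
After op 5 (rotate(+3)): offset=4, physical=[C,m,A,D,E,F], logical=[E,F,C,m,A,D]
After op 6 (replace(2, 'o')): offset=4, physical=[o,m,A,D,E,F], logical=[E,F,o,m,A,D]
After op 7 (replace(2, 'e')): offset=4, physical=[e,m,A,D,E,F], logical=[E,F,e,m,A,D]
After op 8 (swap(2, 5)): offset=4, physical=[D,m,A,e,E,F], logical=[E,F,D,m,A,e]
After op 9 (rotate(+1)): offset=5, physical=[D,m,A,e,E,F], logical=[F,D,m,A,e,E]
After op 10 (rotate(-2)): offset=3, physical=[D,m,A,e,E,F], logical=[e,E,F,D,m,A]
After op 11 (rotate(-3)): offset=0, physical=[D,m,A,e,E,F], logical=[D,m,A,e,E,F]
After op 12 (rotate(-3)): offset=3, physical=[D,m,A,e,E,F], logical=[e,E,F,D,m,A]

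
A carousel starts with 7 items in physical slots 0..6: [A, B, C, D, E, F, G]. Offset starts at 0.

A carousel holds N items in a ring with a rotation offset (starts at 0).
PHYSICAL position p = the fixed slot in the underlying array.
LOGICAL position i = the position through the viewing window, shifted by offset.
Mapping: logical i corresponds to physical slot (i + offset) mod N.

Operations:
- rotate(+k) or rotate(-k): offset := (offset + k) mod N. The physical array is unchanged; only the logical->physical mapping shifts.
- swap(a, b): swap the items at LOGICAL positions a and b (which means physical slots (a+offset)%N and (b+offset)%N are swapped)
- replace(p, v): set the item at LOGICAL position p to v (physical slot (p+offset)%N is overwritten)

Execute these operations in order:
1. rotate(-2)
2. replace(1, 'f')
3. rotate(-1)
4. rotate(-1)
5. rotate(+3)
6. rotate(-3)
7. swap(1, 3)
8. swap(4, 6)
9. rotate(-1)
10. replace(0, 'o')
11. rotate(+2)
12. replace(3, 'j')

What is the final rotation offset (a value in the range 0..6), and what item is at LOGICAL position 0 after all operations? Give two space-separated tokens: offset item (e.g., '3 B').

Answer: 4 f

Derivation:
After op 1 (rotate(-2)): offset=5, physical=[A,B,C,D,E,F,G], logical=[F,G,A,B,C,D,E]
After op 2 (replace(1, 'f')): offset=5, physical=[A,B,C,D,E,F,f], logical=[F,f,A,B,C,D,E]
After op 3 (rotate(-1)): offset=4, physical=[A,B,C,D,E,F,f], logical=[E,F,f,A,B,C,D]
After op 4 (rotate(-1)): offset=3, physical=[A,B,C,D,E,F,f], logical=[D,E,F,f,A,B,C]
After op 5 (rotate(+3)): offset=6, physical=[A,B,C,D,E,F,f], logical=[f,A,B,C,D,E,F]
After op 6 (rotate(-3)): offset=3, physical=[A,B,C,D,E,F,f], logical=[D,E,F,f,A,B,C]
After op 7 (swap(1, 3)): offset=3, physical=[A,B,C,D,f,F,E], logical=[D,f,F,E,A,B,C]
After op 8 (swap(4, 6)): offset=3, physical=[C,B,A,D,f,F,E], logical=[D,f,F,E,C,B,A]
After op 9 (rotate(-1)): offset=2, physical=[C,B,A,D,f,F,E], logical=[A,D,f,F,E,C,B]
After op 10 (replace(0, 'o')): offset=2, physical=[C,B,o,D,f,F,E], logical=[o,D,f,F,E,C,B]
After op 11 (rotate(+2)): offset=4, physical=[C,B,o,D,f,F,E], logical=[f,F,E,C,B,o,D]
After op 12 (replace(3, 'j')): offset=4, physical=[j,B,o,D,f,F,E], logical=[f,F,E,j,B,o,D]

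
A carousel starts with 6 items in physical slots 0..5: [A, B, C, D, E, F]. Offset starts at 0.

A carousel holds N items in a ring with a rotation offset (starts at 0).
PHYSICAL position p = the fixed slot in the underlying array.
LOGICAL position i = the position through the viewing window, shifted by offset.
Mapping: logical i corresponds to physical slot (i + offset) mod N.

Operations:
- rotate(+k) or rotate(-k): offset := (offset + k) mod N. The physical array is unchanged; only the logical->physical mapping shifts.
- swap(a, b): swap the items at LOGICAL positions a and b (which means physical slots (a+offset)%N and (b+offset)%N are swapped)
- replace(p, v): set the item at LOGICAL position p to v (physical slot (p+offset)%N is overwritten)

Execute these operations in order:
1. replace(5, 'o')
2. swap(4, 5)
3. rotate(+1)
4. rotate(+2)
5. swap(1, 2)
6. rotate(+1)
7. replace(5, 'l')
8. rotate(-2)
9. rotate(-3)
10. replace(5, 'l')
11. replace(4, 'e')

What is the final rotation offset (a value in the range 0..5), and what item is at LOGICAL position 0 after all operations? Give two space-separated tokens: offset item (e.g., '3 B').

After op 1 (replace(5, 'o')): offset=0, physical=[A,B,C,D,E,o], logical=[A,B,C,D,E,o]
After op 2 (swap(4, 5)): offset=0, physical=[A,B,C,D,o,E], logical=[A,B,C,D,o,E]
After op 3 (rotate(+1)): offset=1, physical=[A,B,C,D,o,E], logical=[B,C,D,o,E,A]
After op 4 (rotate(+2)): offset=3, physical=[A,B,C,D,o,E], logical=[D,o,E,A,B,C]
After op 5 (swap(1, 2)): offset=3, physical=[A,B,C,D,E,o], logical=[D,E,o,A,B,C]
After op 6 (rotate(+1)): offset=4, physical=[A,B,C,D,E,o], logical=[E,o,A,B,C,D]
After op 7 (replace(5, 'l')): offset=4, physical=[A,B,C,l,E,o], logical=[E,o,A,B,C,l]
After op 8 (rotate(-2)): offset=2, physical=[A,B,C,l,E,o], logical=[C,l,E,o,A,B]
After op 9 (rotate(-3)): offset=5, physical=[A,B,C,l,E,o], logical=[o,A,B,C,l,E]
After op 10 (replace(5, 'l')): offset=5, physical=[A,B,C,l,l,o], logical=[o,A,B,C,l,l]
After op 11 (replace(4, 'e')): offset=5, physical=[A,B,C,e,l,o], logical=[o,A,B,C,e,l]

Answer: 5 o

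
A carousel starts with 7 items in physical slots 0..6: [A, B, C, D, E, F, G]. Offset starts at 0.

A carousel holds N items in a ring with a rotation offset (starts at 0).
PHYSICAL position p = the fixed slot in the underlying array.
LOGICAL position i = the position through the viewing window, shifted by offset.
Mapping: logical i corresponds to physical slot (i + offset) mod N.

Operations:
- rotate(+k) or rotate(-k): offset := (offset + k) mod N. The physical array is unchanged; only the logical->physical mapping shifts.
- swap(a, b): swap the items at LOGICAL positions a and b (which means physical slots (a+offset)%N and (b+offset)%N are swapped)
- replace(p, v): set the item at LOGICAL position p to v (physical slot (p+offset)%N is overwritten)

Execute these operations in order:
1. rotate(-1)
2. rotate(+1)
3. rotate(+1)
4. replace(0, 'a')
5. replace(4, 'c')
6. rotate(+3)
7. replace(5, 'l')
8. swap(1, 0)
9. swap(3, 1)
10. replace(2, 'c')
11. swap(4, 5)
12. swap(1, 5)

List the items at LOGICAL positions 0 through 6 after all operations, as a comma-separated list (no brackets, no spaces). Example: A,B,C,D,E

Answer: c,a,c,E,l,A,D

Derivation:
After op 1 (rotate(-1)): offset=6, physical=[A,B,C,D,E,F,G], logical=[G,A,B,C,D,E,F]
After op 2 (rotate(+1)): offset=0, physical=[A,B,C,D,E,F,G], logical=[A,B,C,D,E,F,G]
After op 3 (rotate(+1)): offset=1, physical=[A,B,C,D,E,F,G], logical=[B,C,D,E,F,G,A]
After op 4 (replace(0, 'a')): offset=1, physical=[A,a,C,D,E,F,G], logical=[a,C,D,E,F,G,A]
After op 5 (replace(4, 'c')): offset=1, physical=[A,a,C,D,E,c,G], logical=[a,C,D,E,c,G,A]
After op 6 (rotate(+3)): offset=4, physical=[A,a,C,D,E,c,G], logical=[E,c,G,A,a,C,D]
After op 7 (replace(5, 'l')): offset=4, physical=[A,a,l,D,E,c,G], logical=[E,c,G,A,a,l,D]
After op 8 (swap(1, 0)): offset=4, physical=[A,a,l,D,c,E,G], logical=[c,E,G,A,a,l,D]
After op 9 (swap(3, 1)): offset=4, physical=[E,a,l,D,c,A,G], logical=[c,A,G,E,a,l,D]
After op 10 (replace(2, 'c')): offset=4, physical=[E,a,l,D,c,A,c], logical=[c,A,c,E,a,l,D]
After op 11 (swap(4, 5)): offset=4, physical=[E,l,a,D,c,A,c], logical=[c,A,c,E,l,a,D]
After op 12 (swap(1, 5)): offset=4, physical=[E,l,A,D,c,a,c], logical=[c,a,c,E,l,A,D]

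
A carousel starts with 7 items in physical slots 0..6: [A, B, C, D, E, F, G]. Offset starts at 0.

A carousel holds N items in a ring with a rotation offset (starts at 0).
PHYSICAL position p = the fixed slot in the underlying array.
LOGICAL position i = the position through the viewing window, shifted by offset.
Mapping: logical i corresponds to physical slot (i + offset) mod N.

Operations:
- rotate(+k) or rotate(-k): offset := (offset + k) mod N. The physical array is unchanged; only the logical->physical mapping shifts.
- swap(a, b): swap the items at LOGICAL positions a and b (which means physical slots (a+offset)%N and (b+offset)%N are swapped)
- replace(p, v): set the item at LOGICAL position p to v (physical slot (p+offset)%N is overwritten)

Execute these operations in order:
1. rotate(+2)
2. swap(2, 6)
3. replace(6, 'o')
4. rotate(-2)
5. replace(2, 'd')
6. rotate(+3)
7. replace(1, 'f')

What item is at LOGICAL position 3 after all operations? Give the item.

After op 1 (rotate(+2)): offset=2, physical=[A,B,C,D,E,F,G], logical=[C,D,E,F,G,A,B]
After op 2 (swap(2, 6)): offset=2, physical=[A,E,C,D,B,F,G], logical=[C,D,B,F,G,A,E]
After op 3 (replace(6, 'o')): offset=2, physical=[A,o,C,D,B,F,G], logical=[C,D,B,F,G,A,o]
After op 4 (rotate(-2)): offset=0, physical=[A,o,C,D,B,F,G], logical=[A,o,C,D,B,F,G]
After op 5 (replace(2, 'd')): offset=0, physical=[A,o,d,D,B,F,G], logical=[A,o,d,D,B,F,G]
After op 6 (rotate(+3)): offset=3, physical=[A,o,d,D,B,F,G], logical=[D,B,F,G,A,o,d]
After op 7 (replace(1, 'f')): offset=3, physical=[A,o,d,D,f,F,G], logical=[D,f,F,G,A,o,d]

Answer: G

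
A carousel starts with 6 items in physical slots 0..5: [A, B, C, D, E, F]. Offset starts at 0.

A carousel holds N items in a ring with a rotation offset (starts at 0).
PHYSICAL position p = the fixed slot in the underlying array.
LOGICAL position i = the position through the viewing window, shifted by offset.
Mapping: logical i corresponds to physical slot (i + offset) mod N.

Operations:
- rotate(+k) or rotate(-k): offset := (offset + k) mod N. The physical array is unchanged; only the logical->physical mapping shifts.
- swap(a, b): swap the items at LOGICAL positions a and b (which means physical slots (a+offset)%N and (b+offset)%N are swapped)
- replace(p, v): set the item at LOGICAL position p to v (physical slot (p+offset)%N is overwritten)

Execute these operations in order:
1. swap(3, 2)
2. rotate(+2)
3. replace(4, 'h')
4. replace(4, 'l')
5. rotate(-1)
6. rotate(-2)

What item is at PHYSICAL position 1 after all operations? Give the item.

After op 1 (swap(3, 2)): offset=0, physical=[A,B,D,C,E,F], logical=[A,B,D,C,E,F]
After op 2 (rotate(+2)): offset=2, physical=[A,B,D,C,E,F], logical=[D,C,E,F,A,B]
After op 3 (replace(4, 'h')): offset=2, physical=[h,B,D,C,E,F], logical=[D,C,E,F,h,B]
After op 4 (replace(4, 'l')): offset=2, physical=[l,B,D,C,E,F], logical=[D,C,E,F,l,B]
After op 5 (rotate(-1)): offset=1, physical=[l,B,D,C,E,F], logical=[B,D,C,E,F,l]
After op 6 (rotate(-2)): offset=5, physical=[l,B,D,C,E,F], logical=[F,l,B,D,C,E]

Answer: B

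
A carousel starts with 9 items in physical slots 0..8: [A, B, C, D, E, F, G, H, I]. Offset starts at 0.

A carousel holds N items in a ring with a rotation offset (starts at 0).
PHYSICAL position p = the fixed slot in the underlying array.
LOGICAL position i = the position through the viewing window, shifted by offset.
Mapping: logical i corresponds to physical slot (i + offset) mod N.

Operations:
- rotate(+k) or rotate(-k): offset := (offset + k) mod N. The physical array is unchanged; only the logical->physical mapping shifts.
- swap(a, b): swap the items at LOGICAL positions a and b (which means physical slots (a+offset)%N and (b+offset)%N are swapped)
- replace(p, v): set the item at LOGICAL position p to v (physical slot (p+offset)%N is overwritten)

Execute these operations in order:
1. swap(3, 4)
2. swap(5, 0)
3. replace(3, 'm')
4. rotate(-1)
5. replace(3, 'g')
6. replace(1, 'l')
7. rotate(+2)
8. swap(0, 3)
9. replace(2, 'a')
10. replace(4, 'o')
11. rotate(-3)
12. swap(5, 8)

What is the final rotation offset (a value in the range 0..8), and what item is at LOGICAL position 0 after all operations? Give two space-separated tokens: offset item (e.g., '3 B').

After op 1 (swap(3, 4)): offset=0, physical=[A,B,C,E,D,F,G,H,I], logical=[A,B,C,E,D,F,G,H,I]
After op 2 (swap(5, 0)): offset=0, physical=[F,B,C,E,D,A,G,H,I], logical=[F,B,C,E,D,A,G,H,I]
After op 3 (replace(3, 'm')): offset=0, physical=[F,B,C,m,D,A,G,H,I], logical=[F,B,C,m,D,A,G,H,I]
After op 4 (rotate(-1)): offset=8, physical=[F,B,C,m,D,A,G,H,I], logical=[I,F,B,C,m,D,A,G,H]
After op 5 (replace(3, 'g')): offset=8, physical=[F,B,g,m,D,A,G,H,I], logical=[I,F,B,g,m,D,A,G,H]
After op 6 (replace(1, 'l')): offset=8, physical=[l,B,g,m,D,A,G,H,I], logical=[I,l,B,g,m,D,A,G,H]
After op 7 (rotate(+2)): offset=1, physical=[l,B,g,m,D,A,G,H,I], logical=[B,g,m,D,A,G,H,I,l]
After op 8 (swap(0, 3)): offset=1, physical=[l,D,g,m,B,A,G,H,I], logical=[D,g,m,B,A,G,H,I,l]
After op 9 (replace(2, 'a')): offset=1, physical=[l,D,g,a,B,A,G,H,I], logical=[D,g,a,B,A,G,H,I,l]
After op 10 (replace(4, 'o')): offset=1, physical=[l,D,g,a,B,o,G,H,I], logical=[D,g,a,B,o,G,H,I,l]
After op 11 (rotate(-3)): offset=7, physical=[l,D,g,a,B,o,G,H,I], logical=[H,I,l,D,g,a,B,o,G]
After op 12 (swap(5, 8)): offset=7, physical=[l,D,g,G,B,o,a,H,I], logical=[H,I,l,D,g,G,B,o,a]

Answer: 7 H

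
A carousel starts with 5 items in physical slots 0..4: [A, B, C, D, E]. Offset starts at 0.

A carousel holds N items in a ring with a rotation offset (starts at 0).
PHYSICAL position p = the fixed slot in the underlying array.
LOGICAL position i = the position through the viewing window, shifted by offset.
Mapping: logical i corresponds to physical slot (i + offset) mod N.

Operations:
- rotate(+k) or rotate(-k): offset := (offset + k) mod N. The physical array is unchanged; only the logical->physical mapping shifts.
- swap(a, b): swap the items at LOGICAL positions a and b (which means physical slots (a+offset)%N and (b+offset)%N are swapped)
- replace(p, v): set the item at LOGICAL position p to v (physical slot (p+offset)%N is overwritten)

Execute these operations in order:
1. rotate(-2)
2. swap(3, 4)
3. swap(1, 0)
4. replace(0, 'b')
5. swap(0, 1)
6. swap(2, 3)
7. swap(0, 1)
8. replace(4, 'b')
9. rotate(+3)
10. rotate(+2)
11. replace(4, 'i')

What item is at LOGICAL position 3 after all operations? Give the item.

After op 1 (rotate(-2)): offset=3, physical=[A,B,C,D,E], logical=[D,E,A,B,C]
After op 2 (swap(3, 4)): offset=3, physical=[A,C,B,D,E], logical=[D,E,A,C,B]
After op 3 (swap(1, 0)): offset=3, physical=[A,C,B,E,D], logical=[E,D,A,C,B]
After op 4 (replace(0, 'b')): offset=3, physical=[A,C,B,b,D], logical=[b,D,A,C,B]
After op 5 (swap(0, 1)): offset=3, physical=[A,C,B,D,b], logical=[D,b,A,C,B]
After op 6 (swap(2, 3)): offset=3, physical=[C,A,B,D,b], logical=[D,b,C,A,B]
After op 7 (swap(0, 1)): offset=3, physical=[C,A,B,b,D], logical=[b,D,C,A,B]
After op 8 (replace(4, 'b')): offset=3, physical=[C,A,b,b,D], logical=[b,D,C,A,b]
After op 9 (rotate(+3)): offset=1, physical=[C,A,b,b,D], logical=[A,b,b,D,C]
After op 10 (rotate(+2)): offset=3, physical=[C,A,b,b,D], logical=[b,D,C,A,b]
After op 11 (replace(4, 'i')): offset=3, physical=[C,A,i,b,D], logical=[b,D,C,A,i]

Answer: A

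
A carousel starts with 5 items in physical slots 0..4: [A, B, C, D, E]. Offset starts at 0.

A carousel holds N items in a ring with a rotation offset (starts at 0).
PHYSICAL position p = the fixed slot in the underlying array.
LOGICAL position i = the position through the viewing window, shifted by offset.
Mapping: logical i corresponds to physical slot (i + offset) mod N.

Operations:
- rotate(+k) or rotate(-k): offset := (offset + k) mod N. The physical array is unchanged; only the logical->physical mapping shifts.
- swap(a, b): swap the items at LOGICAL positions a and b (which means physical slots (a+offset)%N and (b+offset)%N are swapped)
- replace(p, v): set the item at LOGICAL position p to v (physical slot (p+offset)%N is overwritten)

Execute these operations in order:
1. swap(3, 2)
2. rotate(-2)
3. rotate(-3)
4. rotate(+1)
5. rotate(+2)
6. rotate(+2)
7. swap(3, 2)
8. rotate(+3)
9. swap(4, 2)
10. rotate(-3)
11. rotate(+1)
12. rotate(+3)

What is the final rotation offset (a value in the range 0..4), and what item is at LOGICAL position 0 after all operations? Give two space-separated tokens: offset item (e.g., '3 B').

After op 1 (swap(3, 2)): offset=0, physical=[A,B,D,C,E], logical=[A,B,D,C,E]
After op 2 (rotate(-2)): offset=3, physical=[A,B,D,C,E], logical=[C,E,A,B,D]
After op 3 (rotate(-3)): offset=0, physical=[A,B,D,C,E], logical=[A,B,D,C,E]
After op 4 (rotate(+1)): offset=1, physical=[A,B,D,C,E], logical=[B,D,C,E,A]
After op 5 (rotate(+2)): offset=3, physical=[A,B,D,C,E], logical=[C,E,A,B,D]
After op 6 (rotate(+2)): offset=0, physical=[A,B,D,C,E], logical=[A,B,D,C,E]
After op 7 (swap(3, 2)): offset=0, physical=[A,B,C,D,E], logical=[A,B,C,D,E]
After op 8 (rotate(+3)): offset=3, physical=[A,B,C,D,E], logical=[D,E,A,B,C]
After op 9 (swap(4, 2)): offset=3, physical=[C,B,A,D,E], logical=[D,E,C,B,A]
After op 10 (rotate(-3)): offset=0, physical=[C,B,A,D,E], logical=[C,B,A,D,E]
After op 11 (rotate(+1)): offset=1, physical=[C,B,A,D,E], logical=[B,A,D,E,C]
After op 12 (rotate(+3)): offset=4, physical=[C,B,A,D,E], logical=[E,C,B,A,D]

Answer: 4 E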